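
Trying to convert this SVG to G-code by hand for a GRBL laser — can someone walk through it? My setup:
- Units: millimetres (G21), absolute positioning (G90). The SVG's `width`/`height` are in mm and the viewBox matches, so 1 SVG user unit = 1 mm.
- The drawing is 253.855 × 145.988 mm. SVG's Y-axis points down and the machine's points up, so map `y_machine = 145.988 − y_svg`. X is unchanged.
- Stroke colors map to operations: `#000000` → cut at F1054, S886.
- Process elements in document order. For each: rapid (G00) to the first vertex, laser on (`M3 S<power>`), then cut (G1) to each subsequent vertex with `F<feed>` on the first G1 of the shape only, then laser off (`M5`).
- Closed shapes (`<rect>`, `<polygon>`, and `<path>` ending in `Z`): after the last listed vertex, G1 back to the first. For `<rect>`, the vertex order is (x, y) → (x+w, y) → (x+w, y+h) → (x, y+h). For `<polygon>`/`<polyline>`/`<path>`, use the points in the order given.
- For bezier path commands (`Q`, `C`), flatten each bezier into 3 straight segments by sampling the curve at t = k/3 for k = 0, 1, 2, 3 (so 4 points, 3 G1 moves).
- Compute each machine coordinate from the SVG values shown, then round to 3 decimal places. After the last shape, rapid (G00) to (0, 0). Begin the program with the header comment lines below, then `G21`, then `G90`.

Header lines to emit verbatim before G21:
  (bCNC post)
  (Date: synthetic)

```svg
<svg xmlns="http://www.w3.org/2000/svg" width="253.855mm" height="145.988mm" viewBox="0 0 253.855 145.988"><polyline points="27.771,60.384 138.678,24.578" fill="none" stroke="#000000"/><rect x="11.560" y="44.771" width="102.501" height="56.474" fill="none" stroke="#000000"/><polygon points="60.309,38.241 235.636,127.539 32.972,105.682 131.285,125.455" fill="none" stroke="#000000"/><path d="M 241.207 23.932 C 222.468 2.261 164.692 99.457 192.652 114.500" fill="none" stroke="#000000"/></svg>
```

(bCNC post)
(Date: synthetic)
G21
G90
G00 X27.771 Y85.604
M3 S886
G1 X138.678 Y121.410 F1054
M5
G00 X11.560 Y101.217
M3 S886
G1 X114.061 Y101.217 F1054
G1 X114.061 Y44.743
G1 X11.560 Y44.743
G1 X11.560 Y101.217
M5
G00 X60.309 Y107.747
M3 S886
G1 X235.636 Y18.449 F1054
G1 X32.972 Y40.306
G1 X131.285 Y20.533
G1 X60.309 Y107.747
M5
G00 X241.207 Y122.056
M3 S886
G1 X214.077 Y111.550 F1054
G1 X188.649 Y66.470
G1 X192.652 Y31.488
M5
G00 X0.000 Y0.000

Since the viewBox matches the mm dimensions, user units are millimetres directly. The only transform is the Y-flip y_m = 145.988 − y_svg.

Shape 1 is a line segment drawn with `<polyline>`. Its stroke #000000 means cut at S886, F1054. After flipping Y the toolpath is (27.771,85.604) → (138.678,121.410).

Shape 2 is a rectangle drawn with `<rect>`. Its stroke #000000 means cut at S886, F1054. After flipping Y the toolpath is (11.560,101.217) → (114.061,101.217) → (114.061,44.743) → (11.560,44.743) → (11.560,101.217), returning to the start.

Shape 3 is a closed polygon drawn with `<polygon>`. Its stroke #000000 means cut at S886, F1054. After flipping Y the toolpath is (60.309,107.747) → (235.636,18.449) → (32.972,40.306) → (131.285,20.533) → (60.309,107.747), returning to the start.

Shape 4 is a cubic bezier drawn with `<path>`. Its stroke #000000 means cut at S886, F1054. After flipping Y the toolpath is (241.207,122.056) → (214.077,111.550) → (188.649,66.470) → (192.652,31.488).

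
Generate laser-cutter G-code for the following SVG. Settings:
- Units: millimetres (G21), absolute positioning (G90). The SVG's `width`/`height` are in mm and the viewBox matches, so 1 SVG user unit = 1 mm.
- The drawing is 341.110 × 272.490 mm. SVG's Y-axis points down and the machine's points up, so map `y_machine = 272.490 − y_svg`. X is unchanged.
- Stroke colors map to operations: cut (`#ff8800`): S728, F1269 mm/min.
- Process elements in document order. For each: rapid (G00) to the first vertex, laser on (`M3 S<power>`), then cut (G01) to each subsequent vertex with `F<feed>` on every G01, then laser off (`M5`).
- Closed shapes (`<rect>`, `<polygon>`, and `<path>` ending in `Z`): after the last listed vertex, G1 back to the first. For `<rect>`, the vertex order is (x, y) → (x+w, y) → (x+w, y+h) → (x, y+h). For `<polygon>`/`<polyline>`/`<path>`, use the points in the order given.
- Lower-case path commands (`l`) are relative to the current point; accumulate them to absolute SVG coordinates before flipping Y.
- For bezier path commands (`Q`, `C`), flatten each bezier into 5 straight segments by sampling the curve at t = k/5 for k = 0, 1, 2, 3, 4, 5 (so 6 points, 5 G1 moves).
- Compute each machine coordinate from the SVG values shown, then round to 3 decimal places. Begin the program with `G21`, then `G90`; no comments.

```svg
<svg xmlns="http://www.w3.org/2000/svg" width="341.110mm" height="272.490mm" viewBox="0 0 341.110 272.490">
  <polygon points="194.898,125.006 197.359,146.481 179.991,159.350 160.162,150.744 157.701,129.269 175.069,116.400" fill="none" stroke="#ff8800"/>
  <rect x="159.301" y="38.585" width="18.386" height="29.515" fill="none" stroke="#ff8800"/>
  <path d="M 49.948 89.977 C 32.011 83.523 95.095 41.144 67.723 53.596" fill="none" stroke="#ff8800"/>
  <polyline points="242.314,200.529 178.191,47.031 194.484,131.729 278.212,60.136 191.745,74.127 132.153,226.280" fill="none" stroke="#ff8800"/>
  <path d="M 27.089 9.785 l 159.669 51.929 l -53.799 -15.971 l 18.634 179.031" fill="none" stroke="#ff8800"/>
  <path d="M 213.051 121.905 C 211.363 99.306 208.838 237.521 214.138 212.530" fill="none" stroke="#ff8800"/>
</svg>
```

1 u = 1 mm; y_m = 272.490 − y.

[1] `<polygon>` regular polygon, #ff8800→cut S728 F1269: (194.898,147.484) → (197.359,126.009) → (179.991,113.140) → (160.162,121.746) → (157.701,143.221) → (175.069,156.090) → (194.898,147.484) (closed)

[2] `<rect>` rectangle, #ff8800→cut S728 F1269: (159.301,233.905) → (177.687,233.905) → (177.687,204.390) → (159.301,204.390) → (159.301,233.905) (closed)

[3] `<path>` cubic bezier, #ff8800→cut S728 F1269: (49.948,182.513) → (47.537,189.970) → (56.339,201.693) → (68.125,213.326) → (74.663,220.512) → (67.723,218.894)

[4] `<polyline>` open polyline, #ff8800→cut S728 F1269: (242.314,71.961) → (178.191,225.459) → (194.484,140.761) → (278.212,212.354) → (191.745,198.363) → (132.153,46.210)

[5] `<path>` open polyline, #ff8800→cut S728 F1269: (27.089,262.705) → (186.758,210.776) → (132.959,226.747) → (151.593,47.716)

[6] `<path>` cubic bezier, #ff8800→cut S728 F1269: (213.051,150.585) → (212.007,147.439) → (211.178,121.250) → (210.980,87.572) → (211.828,61.958) → (214.138,59.960)

G21
G90
G00 X194.898 Y147.484
M3 S728
G01 X197.359 Y126.009 F1269
G01 X179.991 Y113.140 F1269
G01 X160.162 Y121.746 F1269
G01 X157.701 Y143.221 F1269
G01 X175.069 Y156.090 F1269
G01 X194.898 Y147.484 F1269
M5
G00 X159.301 Y233.905
M3 S728
G01 X177.687 Y233.905 F1269
G01 X177.687 Y204.390 F1269
G01 X159.301 Y204.390 F1269
G01 X159.301 Y233.905 F1269
M5
G00 X49.948 Y182.513
M3 S728
G01 X47.537 Y189.970 F1269
G01 X56.339 Y201.693 F1269
G01 X68.125 Y213.326 F1269
G01 X74.663 Y220.512 F1269
G01 X67.723 Y218.894 F1269
M5
G00 X242.314 Y71.961
M3 S728
G01 X178.191 Y225.459 F1269
G01 X194.484 Y140.761 F1269
G01 X278.212 Y212.354 F1269
G01 X191.745 Y198.363 F1269
G01 X132.153 Y46.210 F1269
M5
G00 X27.089 Y262.705
M3 S728
G01 X186.758 Y210.776 F1269
G01 X132.959 Y226.747 F1269
G01 X151.593 Y47.716 F1269
M5
G00 X213.051 Y150.585
M3 S728
G01 X212.007 Y147.439 F1269
G01 X211.178 Y121.250 F1269
G01 X210.980 Y87.572 F1269
G01 X211.828 Y61.958 F1269
G01 X214.138 Y59.960 F1269
M5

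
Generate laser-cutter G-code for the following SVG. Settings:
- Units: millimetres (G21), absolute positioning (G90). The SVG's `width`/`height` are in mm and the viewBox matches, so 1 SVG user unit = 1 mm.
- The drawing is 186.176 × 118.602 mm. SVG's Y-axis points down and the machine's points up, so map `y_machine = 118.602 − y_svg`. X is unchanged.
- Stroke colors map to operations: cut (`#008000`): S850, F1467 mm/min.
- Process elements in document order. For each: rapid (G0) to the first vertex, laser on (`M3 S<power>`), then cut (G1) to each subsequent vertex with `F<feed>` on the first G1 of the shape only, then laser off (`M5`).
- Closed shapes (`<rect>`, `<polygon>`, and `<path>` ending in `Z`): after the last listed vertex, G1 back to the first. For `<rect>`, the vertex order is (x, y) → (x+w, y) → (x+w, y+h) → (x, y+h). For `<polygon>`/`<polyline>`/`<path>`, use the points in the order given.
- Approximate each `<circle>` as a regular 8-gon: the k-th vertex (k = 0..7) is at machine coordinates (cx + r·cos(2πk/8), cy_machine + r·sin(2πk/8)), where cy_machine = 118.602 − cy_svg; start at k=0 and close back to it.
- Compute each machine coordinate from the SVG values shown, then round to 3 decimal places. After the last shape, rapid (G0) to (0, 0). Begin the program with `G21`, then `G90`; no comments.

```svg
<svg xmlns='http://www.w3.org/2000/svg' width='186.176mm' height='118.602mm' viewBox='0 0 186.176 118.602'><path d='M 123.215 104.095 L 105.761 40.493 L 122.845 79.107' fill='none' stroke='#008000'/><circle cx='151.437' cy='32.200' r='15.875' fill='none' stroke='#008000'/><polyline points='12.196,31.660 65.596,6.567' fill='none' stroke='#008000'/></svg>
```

viewBox `0 0 186.176 118.602` with mm width/height → 1 unit = 1 mm. Flip: y_m = 118.602 − y_svg.

**Shape 1** — `<path>` open polyline, stroke `#008000` → cut (S850, F1467). Machine vertices: (123.215,14.507) → (105.761,78.109) → (122.845,39.495). Open path.

**Shape 2** — `<circle>` circle, stroke `#008000` → cut (S850, F1467). Machine vertices: (167.312,86.402) → (162.662,97.627) → (151.437,102.277) → (140.212,97.627) → (135.562,86.402) → (140.212,75.177) → (151.437,70.527) → (162.662,75.177) → (167.312,86.402). Closed: final G1 returns to the first vertex.

**Shape 3** — `<polyline>` line segment, stroke `#008000` → cut (S850, F1467). Machine vertices: (12.196,86.942) → (65.596,112.035). Open path.

G21
G90
G0 X123.215 Y14.507
M3 S850
G1 X105.761 Y78.109 F1467
G1 X122.845 Y39.495
M5
G0 X167.312 Y86.402
M3 S850
G1 X162.662 Y97.627 F1467
G1 X151.437 Y102.277
G1 X140.212 Y97.627
G1 X135.562 Y86.402
G1 X140.212 Y75.177
G1 X151.437 Y70.527
G1 X162.662 Y75.177
G1 X167.312 Y86.402
M5
G0 X12.196 Y86.942
M3 S850
G1 X65.596 Y112.035 F1467
M5
G0 X0.000 Y0.000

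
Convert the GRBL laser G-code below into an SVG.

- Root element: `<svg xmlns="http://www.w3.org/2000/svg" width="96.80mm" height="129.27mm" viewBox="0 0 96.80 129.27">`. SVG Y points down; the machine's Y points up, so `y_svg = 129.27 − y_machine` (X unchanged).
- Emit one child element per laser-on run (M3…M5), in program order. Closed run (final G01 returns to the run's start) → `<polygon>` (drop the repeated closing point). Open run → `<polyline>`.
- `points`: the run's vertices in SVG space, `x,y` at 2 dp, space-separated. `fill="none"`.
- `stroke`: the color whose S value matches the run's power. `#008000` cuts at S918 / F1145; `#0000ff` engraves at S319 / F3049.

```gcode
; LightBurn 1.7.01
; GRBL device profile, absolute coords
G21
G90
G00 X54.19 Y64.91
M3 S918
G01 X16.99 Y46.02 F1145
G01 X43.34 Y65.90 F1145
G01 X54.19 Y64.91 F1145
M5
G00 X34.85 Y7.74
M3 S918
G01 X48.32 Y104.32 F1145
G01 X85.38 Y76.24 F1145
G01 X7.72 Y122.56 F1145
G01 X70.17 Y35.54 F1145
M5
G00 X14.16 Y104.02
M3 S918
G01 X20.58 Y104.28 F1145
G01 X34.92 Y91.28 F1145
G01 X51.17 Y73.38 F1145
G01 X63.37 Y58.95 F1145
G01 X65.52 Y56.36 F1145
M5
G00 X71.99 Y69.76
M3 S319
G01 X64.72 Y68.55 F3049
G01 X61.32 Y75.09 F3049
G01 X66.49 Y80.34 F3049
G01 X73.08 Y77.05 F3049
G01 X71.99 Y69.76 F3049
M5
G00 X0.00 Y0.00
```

<svg xmlns="http://www.w3.org/2000/svg" width="96.80mm" height="129.27mm" viewBox="0 0 96.80 129.27">
  <polygon points="54.19,64.36 16.99,83.25 43.34,63.37" fill="none" stroke="#008000"/>
  <polyline points="34.85,121.53 48.32,24.95 85.38,53.03 7.72,6.71 70.17,93.73" fill="none" stroke="#008000"/>
  <polyline points="14.16,25.25 20.58,24.99 34.92,37.99 51.17,55.89 63.37,70.32 65.52,72.91" fill="none" stroke="#008000"/>
  <polygon points="71.99,59.51 64.72,60.72 61.32,54.18 66.49,48.93 73.08,52.22" fill="none" stroke="#0000ff"/>
</svg>

y_svg = 129.27 − y_m.

[1] S918→`#008000` (cut); closed run; points: 54.19,64.36 16.99,83.25 43.34,63.37

[2] S918→`#008000` (cut); open run; points: 34.85,121.53 48.32,24.95 85.38,53.03 7.72,6.71 70.17,93.73

[3] S918→`#008000` (cut); open run; points: 14.16,25.25 20.58,24.99 34.92,37.99 51.17,55.89 63.37,70.32 65.52,72.91

[4] S319→`#0000ff` (engrave); closed run; points: 71.99,59.51 64.72,60.72 61.32,54.18 66.49,48.93 73.08,52.22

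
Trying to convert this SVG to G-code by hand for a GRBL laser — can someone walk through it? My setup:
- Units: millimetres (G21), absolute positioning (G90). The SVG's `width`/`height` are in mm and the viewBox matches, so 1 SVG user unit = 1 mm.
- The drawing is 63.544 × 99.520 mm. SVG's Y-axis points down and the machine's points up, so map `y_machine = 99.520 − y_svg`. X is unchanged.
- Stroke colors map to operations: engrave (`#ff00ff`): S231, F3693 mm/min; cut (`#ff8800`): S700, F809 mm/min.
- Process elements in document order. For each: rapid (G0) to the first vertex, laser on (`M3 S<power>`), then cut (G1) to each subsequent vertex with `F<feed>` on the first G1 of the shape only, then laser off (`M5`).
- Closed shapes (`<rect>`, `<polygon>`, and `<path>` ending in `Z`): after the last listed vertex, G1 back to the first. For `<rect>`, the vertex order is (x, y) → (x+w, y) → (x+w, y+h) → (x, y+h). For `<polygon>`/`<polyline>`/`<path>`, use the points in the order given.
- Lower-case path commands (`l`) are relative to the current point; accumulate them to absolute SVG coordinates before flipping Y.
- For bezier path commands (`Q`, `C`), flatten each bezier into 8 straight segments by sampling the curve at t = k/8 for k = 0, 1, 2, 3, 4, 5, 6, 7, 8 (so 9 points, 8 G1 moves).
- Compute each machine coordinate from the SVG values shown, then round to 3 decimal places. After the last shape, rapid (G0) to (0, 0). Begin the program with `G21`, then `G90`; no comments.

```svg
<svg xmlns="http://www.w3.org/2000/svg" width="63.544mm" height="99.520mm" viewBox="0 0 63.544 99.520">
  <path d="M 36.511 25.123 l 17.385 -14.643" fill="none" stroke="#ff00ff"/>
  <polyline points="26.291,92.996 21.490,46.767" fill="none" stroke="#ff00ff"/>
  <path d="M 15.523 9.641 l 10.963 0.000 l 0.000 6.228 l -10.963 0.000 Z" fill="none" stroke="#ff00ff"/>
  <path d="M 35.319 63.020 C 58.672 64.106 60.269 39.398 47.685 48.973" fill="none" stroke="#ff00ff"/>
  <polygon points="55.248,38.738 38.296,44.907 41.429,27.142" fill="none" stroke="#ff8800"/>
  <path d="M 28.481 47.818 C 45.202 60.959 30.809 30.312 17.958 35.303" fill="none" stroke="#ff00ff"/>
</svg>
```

G21
G90
G0 X36.511 Y74.397
M3 S231
G1 X53.896 Y89.040 F3693
M5
G0 X26.291 Y6.524
M3 S231
G1 X21.490 Y52.753 F3693
M5
G0 X15.523 Y89.879
M3 S231
G1 X26.486 Y89.879 F3693
G1 X26.486 Y83.651
G1 X15.523 Y83.651
G1 X15.523 Y89.879
M5
G0 X35.319 Y36.500
M3 S231
G1 X43.071 Y37.185 F3693
G1 X48.873 Y39.583
G1 X52.812 Y42.992
G1 X54.978 Y46.707
G1 X55.460 Y50.024
G1 X54.346 Y52.239
G1 X51.724 Y52.648
G1 X47.685 Y50.547
M5
G0 X55.248 Y60.782
M3 S700
G1 X38.296 Y54.613 F809
G1 X41.429 Y72.378
G1 X55.248 Y60.782
M5
G0 X28.481 Y51.702
M3 S231
G1 X33.357 Y48.672 F3693
G1 X35.698 Y48.815
G1 X35.888 Y51.203
G1 X34.309 Y54.903
G1 X31.344 Y58.986
G1 X27.375 Y62.519
G1 X22.786 Y64.573
G1 X17.958 Y64.217
M5
G0 X0.000 Y0.000

Since the viewBox matches the mm dimensions, user units are millimetres directly. The only transform is the Y-flip y_m = 99.520 − y_svg.

Shape 1 is a line segment drawn with `<path>`. Its stroke #ff00ff means engrave at S231, F3693. After flipping Y the toolpath is (36.511,74.397) → (53.896,89.040).

Shape 2 is a line segment drawn with `<polyline>`. Its stroke #ff00ff means engrave at S231, F3693. After flipping Y the toolpath is (26.291,6.524) → (21.490,52.753).

Shape 3 is a rectangle drawn with `<path>`. Its stroke #ff00ff means engrave at S231, F3693. After flipping Y the toolpath is (15.523,89.879) → (26.486,89.879) → (26.486,83.651) → (15.523,83.651) → (15.523,89.879), returning to the start.

Shape 4 is a cubic bezier drawn with `<path>`. Its stroke #ff00ff means engrave at S231, F3693. After flipping Y the toolpath is (35.319,36.500) → (43.071,37.185) → (48.873,39.583) → (52.812,42.992) → (54.978,46.707) → (55.460,50.024) → (54.346,52.239) → (51.724,52.648) → (47.685,50.547).

Shape 5 is a regular polygon drawn with `<polygon>`. Its stroke #ff8800 means cut at S700, F809. After flipping Y the toolpath is (55.248,60.782) → (38.296,54.613) → (41.429,72.378) → (55.248,60.782), returning to the start.

Shape 6 is a cubic bezier drawn with `<path>`. Its stroke #ff00ff means engrave at S231, F3693. After flipping Y the toolpath is (28.481,51.702) → (33.357,48.672) → (35.698,48.815) → (35.888,51.203) → (34.309,54.903) → (31.344,58.986) → (27.375,62.519) → (22.786,64.573) → (17.958,64.217).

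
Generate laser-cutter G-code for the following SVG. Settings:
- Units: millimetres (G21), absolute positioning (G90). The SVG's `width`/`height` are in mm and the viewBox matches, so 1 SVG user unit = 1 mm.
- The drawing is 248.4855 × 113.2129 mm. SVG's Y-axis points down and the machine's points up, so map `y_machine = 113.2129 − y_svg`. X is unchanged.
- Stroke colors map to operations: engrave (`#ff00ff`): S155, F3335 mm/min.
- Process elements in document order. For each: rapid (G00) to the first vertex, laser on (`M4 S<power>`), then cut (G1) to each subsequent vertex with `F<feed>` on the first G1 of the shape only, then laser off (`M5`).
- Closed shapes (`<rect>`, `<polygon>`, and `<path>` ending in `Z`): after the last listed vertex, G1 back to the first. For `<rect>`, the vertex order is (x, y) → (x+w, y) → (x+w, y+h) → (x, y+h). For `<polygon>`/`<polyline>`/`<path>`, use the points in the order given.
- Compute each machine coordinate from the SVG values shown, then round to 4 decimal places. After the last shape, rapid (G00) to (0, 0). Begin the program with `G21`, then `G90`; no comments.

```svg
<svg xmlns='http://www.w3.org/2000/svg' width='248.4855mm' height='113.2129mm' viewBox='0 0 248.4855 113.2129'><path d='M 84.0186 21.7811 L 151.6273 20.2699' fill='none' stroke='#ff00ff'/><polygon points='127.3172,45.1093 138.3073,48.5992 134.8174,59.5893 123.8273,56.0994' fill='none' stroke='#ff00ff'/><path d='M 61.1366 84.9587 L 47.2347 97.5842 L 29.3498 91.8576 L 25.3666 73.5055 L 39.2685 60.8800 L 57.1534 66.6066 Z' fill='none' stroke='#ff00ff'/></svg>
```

G21
G90
G00 X84.0186 Y91.4318
M4 S155
G1 X151.6273 Y92.9430 F3335
M5
G00 X127.3172 Y68.1036
M4 S155
G1 X138.3073 Y64.6137 F3335
G1 X134.8174 Y53.6236
G1 X123.8273 Y57.1135
G1 X127.3172 Y68.1036
M5
G00 X61.1366 Y28.2542
M4 S155
G1 X47.2347 Y15.6287 F3335
G1 X29.3498 Y21.3553
G1 X25.3666 Y39.7074
G1 X39.2685 Y52.3329
G1 X57.1534 Y46.6063
G1 X61.1366 Y28.2542
M5
G00 X0.0000 Y0.0000

1 u = 1 mm; y_m = 113.2129 − y.

[1] `<path>` line segment, #ff00ff→engrave S155 F3335: (84.0186,91.4318) → (151.6273,92.9430)

[2] `<polygon>` regular polygon, #ff00ff→engrave S155 F3335: (127.3172,68.1036) → (138.3073,64.6137) → (134.8174,53.6236) → (123.8273,57.1135) → (127.3172,68.1036) (closed)

[3] `<path>` regular polygon, #ff00ff→engrave S155 F3335: (61.1366,28.2542) → (47.2347,15.6287) → (29.3498,21.3553) → (25.3666,39.7074) → (39.2685,52.3329) → (57.1534,46.6063) → (61.1366,28.2542) (closed)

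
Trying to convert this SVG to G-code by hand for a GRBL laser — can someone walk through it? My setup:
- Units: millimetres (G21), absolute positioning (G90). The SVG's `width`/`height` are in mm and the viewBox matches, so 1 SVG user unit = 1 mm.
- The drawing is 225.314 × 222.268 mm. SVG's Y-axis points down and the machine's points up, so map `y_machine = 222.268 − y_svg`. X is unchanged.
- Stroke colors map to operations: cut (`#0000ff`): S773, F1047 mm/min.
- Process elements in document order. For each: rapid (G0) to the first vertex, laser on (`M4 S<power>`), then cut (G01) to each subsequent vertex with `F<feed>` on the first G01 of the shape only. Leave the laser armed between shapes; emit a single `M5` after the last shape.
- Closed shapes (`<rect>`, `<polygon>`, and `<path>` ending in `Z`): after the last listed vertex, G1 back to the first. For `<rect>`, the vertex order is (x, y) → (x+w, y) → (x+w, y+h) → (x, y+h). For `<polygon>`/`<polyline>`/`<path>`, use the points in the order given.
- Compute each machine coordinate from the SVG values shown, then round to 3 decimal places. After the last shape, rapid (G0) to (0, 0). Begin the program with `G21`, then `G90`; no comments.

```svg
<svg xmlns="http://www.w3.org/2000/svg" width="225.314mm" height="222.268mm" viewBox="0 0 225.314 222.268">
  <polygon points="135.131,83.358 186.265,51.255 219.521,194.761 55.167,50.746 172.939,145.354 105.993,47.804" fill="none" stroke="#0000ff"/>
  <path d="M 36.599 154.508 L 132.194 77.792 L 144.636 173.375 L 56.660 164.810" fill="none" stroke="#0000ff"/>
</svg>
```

G21
G90
G0 X135.131 Y138.910
M4 S773
G01 X186.265 Y171.013 F1047
G01 X219.521 Y27.507
G01 X55.167 Y171.522
G01 X172.939 Y76.914
G01 X105.993 Y174.464
G01 X135.131 Y138.910
G0 X36.599 Y67.760
M4 S773
G01 X132.194 Y144.476 F1047
G01 X144.636 Y48.893
G01 X56.660 Y57.458
M5
G0 X0.000 Y0.000

Since the viewBox matches the mm dimensions, user units are millimetres directly. The only transform is the Y-flip y_m = 222.268 − y_svg.

Shape 1 is a closed polygon drawn with `<polygon>`. Its stroke #0000ff means cut at S773, F1047. After flipping Y the toolpath is (135.131,138.910) → (186.265,171.013) → (219.521,27.507) → (55.167,171.522) → (172.939,76.914) → (105.993,174.464) → (135.131,138.910), returning to the start.

Shape 2 is a open polyline drawn with `<path>`. Its stroke #0000ff means cut at S773, F1047. After flipping Y the toolpath is (36.599,67.760) → (132.194,144.476) → (144.636,48.893) → (56.660,57.458).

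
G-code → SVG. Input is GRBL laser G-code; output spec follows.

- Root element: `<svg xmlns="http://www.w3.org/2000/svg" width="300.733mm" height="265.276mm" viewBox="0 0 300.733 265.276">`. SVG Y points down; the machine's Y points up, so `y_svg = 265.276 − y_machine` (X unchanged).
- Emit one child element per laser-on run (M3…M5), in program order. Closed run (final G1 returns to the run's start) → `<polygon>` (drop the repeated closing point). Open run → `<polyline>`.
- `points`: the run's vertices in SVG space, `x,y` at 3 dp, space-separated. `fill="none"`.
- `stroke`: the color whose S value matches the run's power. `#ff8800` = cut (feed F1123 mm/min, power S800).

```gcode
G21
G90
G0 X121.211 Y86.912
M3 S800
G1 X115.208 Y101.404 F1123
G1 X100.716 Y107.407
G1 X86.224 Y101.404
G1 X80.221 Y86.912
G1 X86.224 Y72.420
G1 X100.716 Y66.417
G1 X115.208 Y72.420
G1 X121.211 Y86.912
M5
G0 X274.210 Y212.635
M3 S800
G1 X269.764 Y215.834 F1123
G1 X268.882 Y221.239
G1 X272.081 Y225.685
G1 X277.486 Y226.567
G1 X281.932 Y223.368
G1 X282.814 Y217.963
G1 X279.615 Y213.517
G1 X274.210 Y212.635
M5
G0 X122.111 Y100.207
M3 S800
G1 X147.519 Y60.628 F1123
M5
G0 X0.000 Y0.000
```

Machine Y-up, SVG Y-down with viewBox height 265.276, so y_svg = 265.276 − y_machine; X carries over. Every run uses S800, so all elements get stroke `#ff8800` (cut).

Run 1: The run returns to its start, so emit a `<polygon>` with points (Y-flipped): 121.211,178.364 115.208,163.872 100.716,157.869 86.224,163.872 80.221,178.364 86.224,192.856 100.716,198.859 115.208,192.856.

Run 2: The run returns to its start, so emit a `<polygon>` with points (Y-flipped): 274.210,52.641 269.764,49.442 268.882,44.037 272.081,39.591 277.486,38.709 281.932,41.908 282.814,47.313 279.615,51.759.

Run 3: The run is open, so emit a `<polyline>` with points (Y-flipped): 122.111,165.069 147.519,204.648.

<svg xmlns="http://www.w3.org/2000/svg" width="300.733mm" height="265.276mm" viewBox="0 0 300.733 265.276">
  <polygon points="121.211,178.364 115.208,163.872 100.716,157.869 86.224,163.872 80.221,178.364 86.224,192.856 100.716,198.859 115.208,192.856" fill="none" stroke="#ff8800"/>
  <polygon points="274.210,52.641 269.764,49.442 268.882,44.037 272.081,39.591 277.486,38.709 281.932,41.908 282.814,47.313 279.615,51.759" fill="none" stroke="#ff8800"/>
  <polyline points="122.111,165.069 147.519,204.648" fill="none" stroke="#ff8800"/>
</svg>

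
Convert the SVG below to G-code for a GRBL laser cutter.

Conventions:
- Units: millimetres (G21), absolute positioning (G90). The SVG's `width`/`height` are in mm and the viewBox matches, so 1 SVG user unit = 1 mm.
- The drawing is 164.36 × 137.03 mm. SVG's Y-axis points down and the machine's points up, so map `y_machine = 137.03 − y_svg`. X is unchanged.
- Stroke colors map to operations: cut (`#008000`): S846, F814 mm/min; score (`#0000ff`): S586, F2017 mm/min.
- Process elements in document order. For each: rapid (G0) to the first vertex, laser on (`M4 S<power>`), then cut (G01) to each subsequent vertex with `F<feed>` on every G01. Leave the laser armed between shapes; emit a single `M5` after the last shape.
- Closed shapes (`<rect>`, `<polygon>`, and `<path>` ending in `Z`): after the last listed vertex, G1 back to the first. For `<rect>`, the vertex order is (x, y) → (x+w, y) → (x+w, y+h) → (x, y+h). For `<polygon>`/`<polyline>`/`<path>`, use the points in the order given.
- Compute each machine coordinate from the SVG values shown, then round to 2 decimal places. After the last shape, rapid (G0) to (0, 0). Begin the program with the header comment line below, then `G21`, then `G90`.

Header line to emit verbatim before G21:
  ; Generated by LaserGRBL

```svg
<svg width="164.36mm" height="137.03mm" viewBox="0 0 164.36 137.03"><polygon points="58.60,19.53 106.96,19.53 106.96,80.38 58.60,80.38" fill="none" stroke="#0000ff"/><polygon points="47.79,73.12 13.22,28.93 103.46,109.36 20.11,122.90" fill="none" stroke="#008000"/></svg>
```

; Generated by LaserGRBL
G21
G90
G0 X58.60 Y117.50
M4 S586
G01 X106.96 Y117.50 F2017
G01 X106.96 Y56.65 F2017
G01 X58.60 Y56.65 F2017
G01 X58.60 Y117.50 F2017
G0 X47.79 Y63.91
M4 S846
G01 X13.22 Y108.10 F814
G01 X103.46 Y27.67 F814
G01 X20.11 Y14.13 F814
G01 X47.79 Y63.91 F814
M5
G0 X0.00 Y0.00

Since the viewBox matches the mm dimensions, user units are millimetres directly. The only transform is the Y-flip y_m = 137.03 − y_svg.

Shape 1 is a rectangle drawn with `<polygon>`. Its stroke #0000ff means score at S586, F2017. After flipping Y the toolpath is (58.60,117.50) → (106.96,117.50) → (106.96,56.65) → (58.60,56.65) → (58.60,117.50), returning to the start.

Shape 2 is a closed polygon drawn with `<polygon>`. Its stroke #008000 means cut at S846, F814. After flipping Y the toolpath is (47.79,63.91) → (13.22,108.10) → (103.46,27.67) → (20.11,14.13) → (47.79,63.91), returning to the start.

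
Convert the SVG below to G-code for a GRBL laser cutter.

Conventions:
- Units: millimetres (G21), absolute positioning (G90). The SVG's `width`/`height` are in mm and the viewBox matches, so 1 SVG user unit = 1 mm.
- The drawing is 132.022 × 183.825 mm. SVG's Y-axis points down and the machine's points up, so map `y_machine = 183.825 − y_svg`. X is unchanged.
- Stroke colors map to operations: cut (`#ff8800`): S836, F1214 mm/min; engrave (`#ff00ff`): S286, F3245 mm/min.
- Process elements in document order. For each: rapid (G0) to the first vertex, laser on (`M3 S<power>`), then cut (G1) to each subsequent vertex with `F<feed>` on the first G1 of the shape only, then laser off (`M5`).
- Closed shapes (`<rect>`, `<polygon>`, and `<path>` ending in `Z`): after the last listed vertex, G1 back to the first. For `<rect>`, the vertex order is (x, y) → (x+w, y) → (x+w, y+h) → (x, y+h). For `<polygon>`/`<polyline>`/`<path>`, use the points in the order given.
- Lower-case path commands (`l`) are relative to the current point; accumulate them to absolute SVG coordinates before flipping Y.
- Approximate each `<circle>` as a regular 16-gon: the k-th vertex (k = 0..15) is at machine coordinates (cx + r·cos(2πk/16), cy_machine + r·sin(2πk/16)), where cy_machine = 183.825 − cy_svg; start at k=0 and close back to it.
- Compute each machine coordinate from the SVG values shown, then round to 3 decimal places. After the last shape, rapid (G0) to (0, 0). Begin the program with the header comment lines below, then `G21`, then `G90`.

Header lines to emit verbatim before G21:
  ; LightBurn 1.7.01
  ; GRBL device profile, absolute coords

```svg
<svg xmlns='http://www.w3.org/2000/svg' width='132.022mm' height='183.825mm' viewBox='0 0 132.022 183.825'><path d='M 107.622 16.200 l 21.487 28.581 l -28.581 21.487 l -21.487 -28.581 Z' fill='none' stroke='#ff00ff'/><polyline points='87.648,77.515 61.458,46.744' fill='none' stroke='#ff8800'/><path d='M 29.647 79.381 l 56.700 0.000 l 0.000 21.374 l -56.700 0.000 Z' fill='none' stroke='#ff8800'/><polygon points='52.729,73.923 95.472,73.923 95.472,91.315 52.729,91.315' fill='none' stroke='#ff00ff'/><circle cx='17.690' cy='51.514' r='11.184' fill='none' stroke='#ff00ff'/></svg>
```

1 u = 1 mm; y_m = 183.825 − y.

[1] `<path>` regular polygon, #ff00ff→engrave S286 F3245: (107.622,167.625) → (129.109,139.044) → (100.528,117.557) → (79.041,146.138) → (107.622,167.625) (closed)

[2] `<polyline>` line segment, #ff8800→cut S836 F1214: (87.648,106.310) → (61.458,137.081)

[3] `<path>` rectangle, #ff8800→cut S836 F1214: (29.647,104.444) → (86.347,104.444) → (86.347,83.070) → (29.647,83.070) → (29.647,104.444) (closed)

[4] `<polygon>` rectangle, #ff00ff→engrave S286 F3245: (52.729,109.902) → (95.472,109.902) → (95.472,92.510) → (52.729,92.510) → (52.729,109.902) (closed)

[5] `<circle>` circle, #ff00ff→engrave S286 F3245: (28.874,132.311) → (28.023,136.591) → (25.598,140.219) → (21.970,142.644) → (17.690,143.495) → (13.410,142.644) → (9.782,140.219) → (7.357,136.591) → (6.506,132.311) → (7.357,128.031) → (9.782,124.403) → (13.410,121.978) → (17.690,121.127) → (21.970,121.978) → (25.598,124.403) → (28.023,128.031) → (28.874,132.311) (closed)

; LightBurn 1.7.01
; GRBL device profile, absolute coords
G21
G90
G0 X107.622 Y167.625
M3 S286
G1 X129.109 Y139.044 F3245
G1 X100.528 Y117.557
G1 X79.041 Y146.138
G1 X107.622 Y167.625
M5
G0 X87.648 Y106.310
M3 S836
G1 X61.458 Y137.081 F1214
M5
G0 X29.647 Y104.444
M3 S836
G1 X86.347 Y104.444 F1214
G1 X86.347 Y83.070
G1 X29.647 Y83.070
G1 X29.647 Y104.444
M5
G0 X52.729 Y109.902
M3 S286
G1 X95.472 Y109.902 F3245
G1 X95.472 Y92.510
G1 X52.729 Y92.510
G1 X52.729 Y109.902
M5
G0 X28.874 Y132.311
M3 S286
G1 X28.023 Y136.591 F3245
G1 X25.598 Y140.219
G1 X21.970 Y142.644
G1 X17.690 Y143.495
G1 X13.410 Y142.644
G1 X9.782 Y140.219
G1 X7.357 Y136.591
G1 X6.506 Y132.311
G1 X7.357 Y128.031
G1 X9.782 Y124.403
G1 X13.410 Y121.978
G1 X17.690 Y121.127
G1 X21.970 Y121.978
G1 X25.598 Y124.403
G1 X28.023 Y128.031
G1 X28.874 Y132.311
M5
G0 X0.000 Y0.000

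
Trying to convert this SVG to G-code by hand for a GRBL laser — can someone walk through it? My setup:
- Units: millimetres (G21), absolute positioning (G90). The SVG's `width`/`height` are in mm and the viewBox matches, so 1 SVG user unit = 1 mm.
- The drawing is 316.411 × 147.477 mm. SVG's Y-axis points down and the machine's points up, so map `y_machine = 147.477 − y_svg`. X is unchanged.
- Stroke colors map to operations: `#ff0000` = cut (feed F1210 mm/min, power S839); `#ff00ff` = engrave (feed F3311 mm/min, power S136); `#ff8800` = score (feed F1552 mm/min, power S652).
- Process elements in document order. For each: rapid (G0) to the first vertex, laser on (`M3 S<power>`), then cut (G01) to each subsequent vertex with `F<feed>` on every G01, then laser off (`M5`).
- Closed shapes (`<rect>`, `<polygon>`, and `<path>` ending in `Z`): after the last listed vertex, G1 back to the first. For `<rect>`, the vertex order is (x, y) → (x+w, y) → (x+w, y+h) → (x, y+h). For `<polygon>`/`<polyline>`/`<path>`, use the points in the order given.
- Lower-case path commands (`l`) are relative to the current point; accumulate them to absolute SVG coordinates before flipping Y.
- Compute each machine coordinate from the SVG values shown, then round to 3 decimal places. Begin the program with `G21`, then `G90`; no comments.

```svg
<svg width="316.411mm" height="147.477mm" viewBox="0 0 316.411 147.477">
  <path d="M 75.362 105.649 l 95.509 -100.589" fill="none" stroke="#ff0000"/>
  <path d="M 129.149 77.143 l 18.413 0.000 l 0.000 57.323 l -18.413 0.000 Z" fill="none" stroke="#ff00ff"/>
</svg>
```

G21
G90
G0 X75.362 Y41.828
M3 S839
G01 X170.871 Y142.417 F1210
M5
G0 X129.149 Y70.334
M3 S136
G01 X147.562 Y70.334 F3311
G01 X147.562 Y13.011 F3311
G01 X129.149 Y13.011 F3311
G01 X129.149 Y70.334 F3311
M5

Since the viewBox matches the mm dimensions, user units are millimetres directly. The only transform is the Y-flip y_m = 147.477 − y_svg.

Shape 1 is a line segment drawn with `<path>`. Its stroke #ff0000 means cut at S839, F1210. After flipping Y the toolpath is (75.362,41.828) → (170.871,142.417).

Shape 2 is a rectangle drawn with `<path>`. Its stroke #ff00ff means engrave at S136, F3311. After flipping Y the toolpath is (129.149,70.334) → (147.562,70.334) → (147.562,13.011) → (129.149,13.011) → (129.149,70.334), returning to the start.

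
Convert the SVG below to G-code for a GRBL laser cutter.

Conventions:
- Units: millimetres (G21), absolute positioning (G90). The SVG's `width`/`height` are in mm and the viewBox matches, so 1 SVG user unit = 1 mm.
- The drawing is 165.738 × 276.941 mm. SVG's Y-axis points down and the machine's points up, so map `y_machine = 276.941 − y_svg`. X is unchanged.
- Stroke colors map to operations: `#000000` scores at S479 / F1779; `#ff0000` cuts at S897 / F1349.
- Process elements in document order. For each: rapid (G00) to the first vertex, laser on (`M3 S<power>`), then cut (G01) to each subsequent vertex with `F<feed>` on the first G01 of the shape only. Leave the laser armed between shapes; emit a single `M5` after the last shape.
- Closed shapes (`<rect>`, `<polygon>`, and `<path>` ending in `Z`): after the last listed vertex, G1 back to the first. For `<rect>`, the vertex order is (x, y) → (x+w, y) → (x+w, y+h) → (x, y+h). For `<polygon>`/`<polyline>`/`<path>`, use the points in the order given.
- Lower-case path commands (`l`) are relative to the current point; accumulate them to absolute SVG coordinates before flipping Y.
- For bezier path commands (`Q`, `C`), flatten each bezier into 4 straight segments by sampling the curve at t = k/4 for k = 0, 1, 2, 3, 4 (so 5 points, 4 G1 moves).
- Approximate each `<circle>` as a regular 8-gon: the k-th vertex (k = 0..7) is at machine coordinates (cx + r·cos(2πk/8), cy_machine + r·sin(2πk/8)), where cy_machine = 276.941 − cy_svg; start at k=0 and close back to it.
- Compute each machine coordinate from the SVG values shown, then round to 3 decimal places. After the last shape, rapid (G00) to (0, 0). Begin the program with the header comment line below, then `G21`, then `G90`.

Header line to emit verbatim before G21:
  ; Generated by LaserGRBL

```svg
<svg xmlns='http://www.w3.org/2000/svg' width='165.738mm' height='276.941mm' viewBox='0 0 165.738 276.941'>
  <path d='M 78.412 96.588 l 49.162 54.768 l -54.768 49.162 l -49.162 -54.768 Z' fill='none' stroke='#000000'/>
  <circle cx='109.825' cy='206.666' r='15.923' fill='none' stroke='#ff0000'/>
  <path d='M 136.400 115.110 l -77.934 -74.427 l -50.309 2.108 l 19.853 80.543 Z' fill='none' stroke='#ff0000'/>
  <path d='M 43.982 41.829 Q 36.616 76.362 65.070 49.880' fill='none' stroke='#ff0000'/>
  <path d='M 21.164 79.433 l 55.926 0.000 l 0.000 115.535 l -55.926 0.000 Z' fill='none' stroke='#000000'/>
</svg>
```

; Generated by LaserGRBL
G21
G90
G00 X78.412 Y180.353
M3 S479
G01 X127.574 Y125.585 F1779
G01 X72.806 Y76.423
G01 X23.644 Y131.191
G01 X78.412 Y180.353
G00 X125.748 Y70.275
M3 S897
G01 X121.084 Y81.534 F1349
G01 X109.825 Y86.198
G01 X98.566 Y81.534
G01 X93.902 Y70.275
G01 X98.566 Y59.016
G01 X109.825 Y54.352
G01 X121.084 Y59.016
G01 X125.748 Y70.275
G00 X136.400 Y161.831
M3 S897
G01 X58.466 Y236.258 F1349
G01 X8.157 Y234.150
G01 X28.010 Y153.607
G01 X136.400 Y161.831
G00 X43.982 Y235.112
M3 S897
G01 X42.538 Y221.659 F1349
G01 X45.571 Y215.833
G01 X53.082 Y217.633
G01 X65.070 Y227.061
G00 X21.164 Y197.508
M3 S479
G01 X77.090 Y197.508 F1779
G01 X77.090 Y81.973
G01 X21.164 Y81.973
G01 X21.164 Y197.508
M5
G00 X0.000 Y0.000

viewBox `0 0 165.738 276.941` with mm width/height → 1 unit = 1 mm. Flip: y_m = 276.941 − y_svg.

**Shape 1** — `<path>` regular polygon, stroke `#000000` → score (S479, F1779). Machine vertices: (78.412,180.353) → (127.574,125.585) → (72.806,76.423) → (23.644,131.191) → (78.412,180.353). Closed: final G1 returns to the first vertex.

**Shape 2** — `<circle>` circle, stroke `#ff0000` → cut (S897, F1349). Machine vertices: (125.748,70.275) → (121.084,81.534) → (109.825,86.198) → (98.566,81.534) → (93.902,70.275) → (98.566,59.016) → (109.825,54.352) → (121.084,59.016) → (125.748,70.275). Closed: final G1 returns to the first vertex.

**Shape 3** — `<path>` closed polygon, stroke `#ff0000` → cut (S897, F1349). Machine vertices: (136.400,161.831) → (58.466,236.258) → (8.157,234.150) → (28.010,153.607) → (136.400,161.831). Closed: final G1 returns to the first vertex.

**Shape 4** — `<path>` quadratic bezier, stroke `#ff0000` → cut (S897, F1349). Control points (SVG): P0=(43.982,41.829), P1=(36.616,76.362), P2=(65.070,49.880); sampled at t=k/4. Machine vertices: (43.982,235.112) → (42.538,221.659) → (45.571,215.833) → (53.082,217.633) → (65.070,227.061). Open path.

**Shape 5** — `<path>` rectangle, stroke `#000000` → score (S479, F1779). Machine vertices: (21.164,197.508) → (77.090,197.508) → (77.090,81.973) → (21.164,81.973) → (21.164,197.508). Closed: final G1 returns to the first vertex.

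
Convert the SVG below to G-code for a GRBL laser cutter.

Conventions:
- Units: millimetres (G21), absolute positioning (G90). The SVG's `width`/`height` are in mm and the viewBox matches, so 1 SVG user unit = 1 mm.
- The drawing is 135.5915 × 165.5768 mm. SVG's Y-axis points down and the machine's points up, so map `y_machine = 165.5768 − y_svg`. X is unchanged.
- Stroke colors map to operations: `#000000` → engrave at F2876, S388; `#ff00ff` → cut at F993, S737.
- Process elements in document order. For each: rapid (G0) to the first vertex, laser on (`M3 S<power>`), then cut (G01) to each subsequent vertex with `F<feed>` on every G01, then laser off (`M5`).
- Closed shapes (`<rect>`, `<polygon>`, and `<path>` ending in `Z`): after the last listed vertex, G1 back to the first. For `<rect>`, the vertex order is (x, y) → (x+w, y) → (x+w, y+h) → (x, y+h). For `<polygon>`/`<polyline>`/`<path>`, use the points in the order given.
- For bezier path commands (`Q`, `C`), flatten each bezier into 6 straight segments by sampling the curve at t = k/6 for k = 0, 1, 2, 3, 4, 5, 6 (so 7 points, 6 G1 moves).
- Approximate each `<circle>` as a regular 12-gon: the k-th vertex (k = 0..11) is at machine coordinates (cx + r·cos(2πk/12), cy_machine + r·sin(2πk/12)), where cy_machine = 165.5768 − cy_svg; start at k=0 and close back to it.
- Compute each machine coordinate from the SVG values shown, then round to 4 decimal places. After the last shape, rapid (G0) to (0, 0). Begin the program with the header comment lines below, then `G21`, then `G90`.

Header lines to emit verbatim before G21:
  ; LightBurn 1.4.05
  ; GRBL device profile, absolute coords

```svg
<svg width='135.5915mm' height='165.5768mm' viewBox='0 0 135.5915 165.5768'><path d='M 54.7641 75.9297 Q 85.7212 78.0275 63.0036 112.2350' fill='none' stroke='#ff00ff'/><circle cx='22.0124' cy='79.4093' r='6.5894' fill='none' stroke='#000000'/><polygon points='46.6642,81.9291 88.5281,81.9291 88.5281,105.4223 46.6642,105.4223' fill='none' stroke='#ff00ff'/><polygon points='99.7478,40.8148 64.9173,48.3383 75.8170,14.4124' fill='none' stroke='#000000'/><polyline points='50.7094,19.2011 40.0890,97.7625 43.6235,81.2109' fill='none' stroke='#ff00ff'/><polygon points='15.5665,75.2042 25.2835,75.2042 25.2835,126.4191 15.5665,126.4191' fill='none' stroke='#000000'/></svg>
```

Since the viewBox matches the mm dimensions, user units are millimetres directly. The only transform is the Y-flip y_m = 165.5768 − y_svg.

Shape 1 is a quadratic bezier drawn with `<path>`. Its stroke #ff00ff means cut at S737, F993. After flipping Y the toolpath is (54.7641,89.6471) → (63.5922,88.0559) → (69.4383,84.6808) → (72.3025,79.5219) → (72.1848,72.5791) → (69.0852,63.8524) → (63.0036,53.3418).

Shape 2 is a circle drawn with `<circle>`. Its stroke #000000 means engrave at S388, F2876. After flipping Y the toolpath is (28.6018,86.1675) → (27.7190,89.4622) → (25.3071,91.8741) → (22.0124,92.7569) → (18.7177,91.8741) → (16.3058,89.4622) → (15.4230,86.1675) → (16.3058,82.8728) → (18.7177,80.4609) → (22.0124,79.5781) → (25.3071,80.4609) → (27.7190,82.8728) → (28.6018,86.1675), returning to the start.

Shape 3 is a rectangle drawn with `<polygon>`. Its stroke #ff00ff means cut at S737, F993. After flipping Y the toolpath is (46.6642,83.6477) → (88.5281,83.6477) → (88.5281,60.1545) → (46.6642,60.1545) → (46.6642,83.6477), returning to the start.

Shape 4 is a regular polygon drawn with `<polygon>`. Its stroke #000000 means engrave at S388, F2876. After flipping Y the toolpath is (99.7478,124.7620) → (64.9173,117.2385) → (75.8170,151.1644) → (99.7478,124.7620), returning to the start.

Shape 5 is a open polyline drawn with `<polyline>`. Its stroke #ff00ff means cut at S737, F993. After flipping Y the toolpath is (50.7094,146.3757) → (40.0890,67.8143) → (43.6235,84.3659).

Shape 6 is a rectangle drawn with `<polygon>`. Its stroke #000000 means engrave at S388, F2876. After flipping Y the toolpath is (15.5665,90.3726) → (25.2835,90.3726) → (25.2835,39.1577) → (15.5665,39.1577) → (15.5665,90.3726), returning to the start.

; LightBurn 1.4.05
; GRBL device profile, absolute coords
G21
G90
G0 X54.7641 Y89.6471
M3 S737
G01 X63.5922 Y88.0559 F993
G01 X69.4383 Y84.6808 F993
G01 X72.3025 Y79.5219 F993
G01 X72.1848 Y72.5791 F993
G01 X69.0852 Y63.8524 F993
G01 X63.0036 Y53.3418 F993
M5
G0 X28.6018 Y86.1675
M3 S388
G01 X27.7190 Y89.4622 F2876
G01 X25.3071 Y91.8741 F2876
G01 X22.0124 Y92.7569 F2876
G01 X18.7177 Y91.8741 F2876
G01 X16.3058 Y89.4622 F2876
G01 X15.4230 Y86.1675 F2876
G01 X16.3058 Y82.8728 F2876
G01 X18.7177 Y80.4609 F2876
G01 X22.0124 Y79.5781 F2876
G01 X25.3071 Y80.4609 F2876
G01 X27.7190 Y82.8728 F2876
G01 X28.6018 Y86.1675 F2876
M5
G0 X46.6642 Y83.6477
M3 S737
G01 X88.5281 Y83.6477 F993
G01 X88.5281 Y60.1545 F993
G01 X46.6642 Y60.1545 F993
G01 X46.6642 Y83.6477 F993
M5
G0 X99.7478 Y124.7620
M3 S388
G01 X64.9173 Y117.2385 F2876
G01 X75.8170 Y151.1644 F2876
G01 X99.7478 Y124.7620 F2876
M5
G0 X50.7094 Y146.3757
M3 S737
G01 X40.0890 Y67.8143 F993
G01 X43.6235 Y84.3659 F993
M5
G0 X15.5665 Y90.3726
M3 S388
G01 X25.2835 Y90.3726 F2876
G01 X25.2835 Y39.1577 F2876
G01 X15.5665 Y39.1577 F2876
G01 X15.5665 Y90.3726 F2876
M5
G0 X0.0000 Y0.0000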